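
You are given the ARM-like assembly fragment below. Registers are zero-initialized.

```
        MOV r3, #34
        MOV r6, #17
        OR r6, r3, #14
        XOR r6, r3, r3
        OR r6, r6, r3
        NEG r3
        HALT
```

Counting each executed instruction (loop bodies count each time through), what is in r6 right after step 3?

46

MOV r3, #34 → r3=34
MOV r6, #17 → r6=17
OR r6, r3, #14 → r6=34|14=46
After step 3: r6 = 46.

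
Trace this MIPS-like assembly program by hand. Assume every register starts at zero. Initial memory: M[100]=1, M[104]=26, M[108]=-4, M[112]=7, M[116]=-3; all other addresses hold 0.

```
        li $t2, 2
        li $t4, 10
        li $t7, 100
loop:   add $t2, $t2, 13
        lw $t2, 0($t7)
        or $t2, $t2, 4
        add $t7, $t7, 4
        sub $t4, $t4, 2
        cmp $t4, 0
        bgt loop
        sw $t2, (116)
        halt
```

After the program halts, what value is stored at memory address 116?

-3

li $t2, 2 → $t2=2
li $t4, 10 → $t4=10
li $t7, 100 → $t7=100
add $t2, $t2, 13 → $t2=2+13=15
lw $t2, 0($t7) → $t2=M[100]=1
or $t2, $t2, 4 → $t2=1|4=5
add $t7, $t7, 4 → $t7=100+4=104
sub $t4, $t4, 2 → $t4=10-2=8
cmp $t4, 0  (cmp 8,0)
bgt loop: taken
add $t2, $t2, 13 → $t2=5+13=18
lw $t2, 0($t7) → $t2=M[104]=26
or $t2, $t2, 4 → $t2=26|4=30
add $t7, $t7, 4 → $t7=104+4=108
sub $t4, $t4, 2 → $t4=8-2=6
cmp $t4, 0  (cmp 6,0)
bgt loop: taken
add $t2, $t2, 13 → $t2=30+13=43
lw $t2, 0($t7) → $t2=M[108]=-4
or $t2, $t2, 4 → $t2=(-4)|4=-4
add $t7, $t7, 4 → $t7=108+4=112
sub $t4, $t4, 2 → $t4=6-2=4
cmp $t4, 0  (cmp 4,0)
bgt loop: taken
add $t2, $t2, 13 → $t2=(-4)+13=9
lw $t2, 0($t7) → $t2=M[112]=7
or $t2, $t2, 4 → $t2=7|4=7
add $t7, $t7, 4 → $t7=112+4=116
sub $t4, $t4, 2 → $t4=4-2=2
cmp $t4, 0  (cmp 2,0)
bgt loop: taken
add $t2, $t2, 13 → $t2=7+13=20
lw $t2, 0($t7) → $t2=M[116]=-3
or $t2, $t2, 4 → $t2=(-3)|4=-3
add $t7, $t7, 4 → $t7=116+4=120
sub $t4, $t4, 2 → $t4=2-2=0
cmp $t4, 0  (cmp 0,0)
bgt loop: not taken
sw $t2, (116) → M[116]=-3
halt.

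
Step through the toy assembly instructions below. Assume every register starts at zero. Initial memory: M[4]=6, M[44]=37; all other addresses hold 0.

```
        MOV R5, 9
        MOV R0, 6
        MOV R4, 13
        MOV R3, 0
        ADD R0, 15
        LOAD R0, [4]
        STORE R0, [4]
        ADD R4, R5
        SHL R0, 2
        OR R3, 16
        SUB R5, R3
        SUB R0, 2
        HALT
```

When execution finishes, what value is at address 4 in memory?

R5=9
R0=6
R4=13
R3=0
R0=6+15=21
R0=M[4]=6
STORE R0, [4] → M[4]=6
R4=13+9=22
R0=6<<2=24
R3=0|16=16
R5=9-16=-7
R0=24-2=22
halt.

6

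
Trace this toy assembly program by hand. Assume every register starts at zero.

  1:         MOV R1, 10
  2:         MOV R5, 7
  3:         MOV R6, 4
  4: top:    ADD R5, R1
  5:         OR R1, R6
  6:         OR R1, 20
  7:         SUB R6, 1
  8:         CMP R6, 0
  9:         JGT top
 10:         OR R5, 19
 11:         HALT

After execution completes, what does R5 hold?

MOV R1, 10 → R1=10
MOV R5, 7 → R5=7
MOV R6, 4 → R6=4
ADD R5, R1 → R5=7+10=17
OR R1, R6 → R1=10|4=14
OR R1, 20 → R1=14|20=30
SUB R6, 1 → R6=4-1=3
CMP R6, 0  (cmp 3,0)
JGT top: taken
ADD R5, R1 → R5=17+30=47
OR R1, R6 → R1=30|3=31
OR R1, 20 → R1=31|20=31
SUB R6, 1 → R6=3-1=2
CMP R6, 0  (cmp 2,0)
JGT top: taken
ADD R5, R1 → R5=47+31=78
OR R1, R6 → R1=31|2=31
OR R1, 20 → R1=31|20=31
SUB R6, 1 → R6=2-1=1
CMP R6, 0  (cmp 1,0)
JGT top: taken
ADD R5, R1 → R5=78+31=109
OR R1, R6 → R1=31|1=31
OR R1, 20 → R1=31|20=31
SUB R6, 1 → R6=1-1=0
CMP R6, 0  (cmp 0,0)
JGT top: not taken
OR R5, 19 → R5=109|19=127
halt.

127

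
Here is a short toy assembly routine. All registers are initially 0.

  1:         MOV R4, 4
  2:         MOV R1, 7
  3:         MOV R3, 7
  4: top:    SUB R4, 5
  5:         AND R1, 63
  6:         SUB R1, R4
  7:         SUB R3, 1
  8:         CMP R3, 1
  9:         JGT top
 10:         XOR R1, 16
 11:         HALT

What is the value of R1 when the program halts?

MOV R4, 4 → R4=4
MOV R1, 7 → R1=7
MOV R3, 7 → R3=7
SUB R4, 5 → R4=4-5=-1
AND R1, 63 → R1=7&63=7
SUB R1, R4 → R1=7-(-1)=8
SUB R3, 1 → R3=7-1=6
CMP R3, 1  (cmp 6,1)
JGT top: taken
SUB R4, 5 → R4=(-1)-5=-6
AND R1, 63 → R1=8&63=8
SUB R1, R4 → R1=8-(-6)=14
SUB R3, 1 → R3=6-1=5
CMP R3, 1  (cmp 5,1)
JGT top: taken
SUB R4, 5 → R4=(-6)-5=-11
AND R1, 63 → R1=14&63=14
SUB R1, R4 → R1=14-(-11)=25
SUB R3, 1 → R3=5-1=4
CMP R3, 1  (cmp 4,1)
JGT top: taken
SUB R4, 5 → R4=(-11)-5=-16
AND R1, 63 → R1=25&63=25
SUB R1, R4 → R1=25-(-16)=41
SUB R3, 1 → R3=4-1=3
CMP R3, 1  (cmp 3,1)
JGT top: taken
SUB R4, 5 → R4=(-16)-5=-21
AND R1, 63 → R1=41&63=41
SUB R1, R4 → R1=41-(-21)=62
SUB R3, 1 → R3=3-1=2
CMP R3, 1  (cmp 2,1)
JGT top: taken
SUB R4, 5 → R4=(-21)-5=-26
AND R1, 63 → R1=62&63=62
SUB R1, R4 → R1=62-(-26)=88
SUB R3, 1 → R3=2-1=1
CMP R3, 1  (cmp 1,1)
JGT top: not taken
XOR R1, 16 → R1=88^16=72
halt.

72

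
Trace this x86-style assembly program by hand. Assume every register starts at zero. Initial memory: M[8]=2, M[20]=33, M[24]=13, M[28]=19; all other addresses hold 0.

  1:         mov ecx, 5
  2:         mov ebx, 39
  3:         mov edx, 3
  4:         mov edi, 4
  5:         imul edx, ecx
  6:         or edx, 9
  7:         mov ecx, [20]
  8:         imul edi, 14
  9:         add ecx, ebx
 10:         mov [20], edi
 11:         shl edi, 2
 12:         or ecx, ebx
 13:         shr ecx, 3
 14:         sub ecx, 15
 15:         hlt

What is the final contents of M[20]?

56

mov ecx, 5 → ecx=5
mov ebx, 39 → ebx=39
mov edx, 3 → edx=3
mov edi, 4 → edi=4
imul edx, ecx → edx=3*5=15
or edx, 9 → edx=15|9=15
mov ecx, [20] → ecx=M[20]=33
imul edi, 14 → edi=4*14=56
add ecx, ebx → ecx=33+39=72
mov [20], edi → M[20]=56
shl edi, 2 → edi=56<<2=224
or ecx, ebx → ecx=72|39=111
shr ecx, 3 → ecx=111>>3=13
sub ecx, 15 → ecx=13-15=-2
halt.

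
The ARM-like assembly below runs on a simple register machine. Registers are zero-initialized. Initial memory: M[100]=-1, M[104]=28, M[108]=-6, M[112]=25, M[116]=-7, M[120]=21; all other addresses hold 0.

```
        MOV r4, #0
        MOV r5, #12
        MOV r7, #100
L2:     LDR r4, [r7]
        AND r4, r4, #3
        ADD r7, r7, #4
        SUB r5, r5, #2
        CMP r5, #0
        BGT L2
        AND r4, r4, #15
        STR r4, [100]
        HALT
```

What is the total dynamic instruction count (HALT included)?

MOV r4, #0 → r4=0
MOV r5, #12 → r5=12
MOV r7, #100 → r7=100
LDR r4, [r7] → r4=M[100]=-1
AND r4, r4, #3 → r4=(-1)&3=3
ADD r7, r7, #4 → r7=100+4=104
SUB r5, r5, #2 → r5=12-2=10
CMP r5, #0  (cmp 10,0)
BGT L2: taken
LDR r4, [r7] → r4=M[104]=28
AND r4, r4, #3 → r4=28&3=0
ADD r7, r7, #4 → r7=104+4=108
SUB r5, r5, #2 → r5=10-2=8
CMP r5, #0  (cmp 8,0)
BGT L2: taken
LDR r4, [r7] → r4=M[108]=-6
AND r4, r4, #3 → r4=(-6)&3=2
ADD r7, r7, #4 → r7=108+4=112
SUB r5, r5, #2 → r5=8-2=6
CMP r5, #0  (cmp 6,0)
BGT L2: taken
LDR r4, [r7] → r4=M[112]=25
AND r4, r4, #3 → r4=25&3=1
ADD r7, r7, #4 → r7=112+4=116
SUB r5, r5, #2 → r5=6-2=4
CMP r5, #0  (cmp 4,0)
BGT L2: taken
LDR r4, [r7] → r4=M[116]=-7
AND r4, r4, #3 → r4=(-7)&3=1
ADD r7, r7, #4 → r7=116+4=120
SUB r5, r5, #2 → r5=4-2=2
CMP r5, #0  (cmp 2,0)
BGT L2: taken
LDR r4, [r7] → r4=M[120]=21
AND r4, r4, #3 → r4=21&3=1
ADD r7, r7, #4 → r7=120+4=124
SUB r5, r5, #2 → r5=2-2=0
CMP r5, #0  (cmp 0,0)
BGT L2: not taken
AND r4, r4, #15 → r4=1&15=1
STR r4, [100] → M[100]=1
halt.
Total executed instructions: 42.

42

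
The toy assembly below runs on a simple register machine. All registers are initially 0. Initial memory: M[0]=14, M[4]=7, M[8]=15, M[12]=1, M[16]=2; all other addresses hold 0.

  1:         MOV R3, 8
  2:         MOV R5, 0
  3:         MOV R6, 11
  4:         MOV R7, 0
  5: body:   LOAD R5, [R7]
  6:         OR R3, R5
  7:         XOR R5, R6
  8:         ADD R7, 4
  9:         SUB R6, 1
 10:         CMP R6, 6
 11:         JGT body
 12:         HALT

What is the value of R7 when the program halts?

20

after MOV R3, 8: R3=8
after MOV R5, 0: R5=0
after MOV R6, 11: R6=11
after MOV R7, 0: R7=0
after LOAD R5, [R7]: R5=M[0]=14
after OR R3, R5: R3=8|14=14
after XOR R5, R6: R5=14^11=5
after ADD R7, 4: R7=0+4=4
after SUB R6, 1: R6=11-1=10
CMP R6, 6  (cmp 10,6)
JGT body: taken
after LOAD R5, [R7]: R5=M[4]=7
after OR R3, R5: R3=14|7=15
after XOR R5, R6: R5=7^10=13
after ADD R7, 4: R7=4+4=8
after SUB R6, 1: R6=10-1=9
CMP R6, 6  (cmp 9,6)
JGT body: taken
after LOAD R5, [R7]: R5=M[8]=15
after OR R3, R5: R3=15|15=15
after XOR R5, R6: R5=15^9=6
after ADD R7, 4: R7=8+4=12
after SUB R6, 1: R6=9-1=8
CMP R6, 6  (cmp 8,6)
JGT body: taken
after LOAD R5, [R7]: R5=M[12]=1
after OR R3, R5: R3=15|1=15
after XOR R5, R6: R5=1^8=9
after ADD R7, 4: R7=12+4=16
after SUB R6, 1: R6=8-1=7
CMP R6, 6  (cmp 7,6)
JGT body: taken
after LOAD R5, [R7]: R5=M[16]=2
after OR R3, R5: R3=15|2=15
after XOR R5, R6: R5=2^7=5
after ADD R7, 4: R7=16+4=20
after SUB R6, 1: R6=7-1=6
CMP R6, 6  (cmp 6,6)
JGT body: not taken
halt.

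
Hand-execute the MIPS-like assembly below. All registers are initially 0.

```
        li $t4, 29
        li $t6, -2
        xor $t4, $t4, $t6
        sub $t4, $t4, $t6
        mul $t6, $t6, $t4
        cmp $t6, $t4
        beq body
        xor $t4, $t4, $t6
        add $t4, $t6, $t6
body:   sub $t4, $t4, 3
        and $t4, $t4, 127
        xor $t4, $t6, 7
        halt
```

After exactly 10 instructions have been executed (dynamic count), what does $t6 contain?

54

after li $t4, 29: $t4=29
after li $t6, -2: $t6=-2
after xor $t4, $t4, $t6: $t4=29^(-2)=-29
after sub $t4, $t4, $t6: $t4=(-29)-(-2)=-27
after mul $t6, $t6, $t4: $t6=(-2)*(-27)=54
cmp $t6, $t4  (cmp 54,-27)
beq body: not taken
after xor $t4, $t4, $t6: $t4=(-27)^54=-45
after add $t4, $t6, $t6: $t4=54+54=108
after sub $t4, $t4, 3: $t4=108-3=105
After step 10: $t6 = 54.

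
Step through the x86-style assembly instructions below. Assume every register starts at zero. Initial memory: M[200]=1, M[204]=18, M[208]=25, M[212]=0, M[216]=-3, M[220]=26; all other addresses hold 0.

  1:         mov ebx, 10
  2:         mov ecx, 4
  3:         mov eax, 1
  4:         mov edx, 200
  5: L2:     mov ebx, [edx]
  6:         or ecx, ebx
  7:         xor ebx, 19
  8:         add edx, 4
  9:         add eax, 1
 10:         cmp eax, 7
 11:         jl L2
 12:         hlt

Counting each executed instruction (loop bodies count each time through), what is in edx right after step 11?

after mov ebx, 10: ebx=10
after mov ecx, 4: ecx=4
after mov eax, 1: eax=1
after mov edx, 200: edx=200
after mov ebx, [edx]: ebx=M[200]=1
after or ecx, ebx: ecx=4|1=5
after xor ebx, 19: ebx=1^19=18
after add edx, 4: edx=200+4=204
after add eax, 1: eax=1+1=2
cmp eax, 7  (cmp 2,7)
jl L2: taken
After step 11: edx = 204.

204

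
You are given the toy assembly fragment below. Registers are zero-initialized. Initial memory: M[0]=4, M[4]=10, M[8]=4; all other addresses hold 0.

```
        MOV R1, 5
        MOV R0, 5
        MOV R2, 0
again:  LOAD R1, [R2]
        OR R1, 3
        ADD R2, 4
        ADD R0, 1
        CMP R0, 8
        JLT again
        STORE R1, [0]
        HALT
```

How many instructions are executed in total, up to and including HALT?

MOV R1, 5 → R1=5
MOV R0, 5 → R0=5
MOV R2, 0 → R2=0
LOAD R1, [R2] → R1=M[0]=4
OR R1, 3 → R1=4|3=7
ADD R2, 4 → R2=0+4=4
ADD R0, 1 → R0=5+1=6
CMP R0, 8  (cmp 6,8)
JLT again: taken
LOAD R1, [R2] → R1=M[4]=10
OR R1, 3 → R1=10|3=11
ADD R2, 4 → R2=4+4=8
ADD R0, 1 → R0=6+1=7
CMP R0, 8  (cmp 7,8)
JLT again: taken
LOAD R1, [R2] → R1=M[8]=4
OR R1, 3 → R1=4|3=7
ADD R2, 4 → R2=8+4=12
ADD R0, 1 → R0=7+1=8
CMP R0, 8  (cmp 8,8)
JLT again: not taken
STORE R1, [0] → M[0]=7
halt.
Total executed instructions: 23.

23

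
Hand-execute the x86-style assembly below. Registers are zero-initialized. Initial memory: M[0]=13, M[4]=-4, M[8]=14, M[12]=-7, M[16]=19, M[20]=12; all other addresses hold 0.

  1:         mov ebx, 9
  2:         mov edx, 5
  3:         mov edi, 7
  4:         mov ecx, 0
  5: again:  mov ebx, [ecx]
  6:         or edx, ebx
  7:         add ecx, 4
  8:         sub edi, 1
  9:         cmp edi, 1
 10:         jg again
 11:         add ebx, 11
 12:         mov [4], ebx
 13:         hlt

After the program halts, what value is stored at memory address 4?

23

ebx=9
edx=5
edi=7
ecx=0
ebx=M[0]=13
edx=5|13=13
ecx=0+4=4
edi=7-1=6
cmp edi, 1  (cmp 6,1)
jg again: taken
ebx=M[4]=-4
edx=13|(-4)=-3
ecx=4+4=8
edi=6-1=5
cmp edi, 1  (cmp 5,1)
jg again: taken
ebx=M[8]=14
edx=(-3)|14=-1
ecx=8+4=12
edi=5-1=4
cmp edi, 1  (cmp 4,1)
jg again: taken
ebx=M[12]=-7
edx=(-1)|(-7)=-1
ecx=12+4=16
edi=4-1=3
cmp edi, 1  (cmp 3,1)
jg again: taken
ebx=M[16]=19
edx=(-1)|19=-1
ecx=16+4=20
edi=3-1=2
cmp edi, 1  (cmp 2,1)
jg again: taken
ebx=M[20]=12
edx=(-1)|12=-1
ecx=20+4=24
edi=2-1=1
cmp edi, 1  (cmp 1,1)
jg again: not taken
ebx=12+11=23
mov [4], ebx → M[4]=23
halt.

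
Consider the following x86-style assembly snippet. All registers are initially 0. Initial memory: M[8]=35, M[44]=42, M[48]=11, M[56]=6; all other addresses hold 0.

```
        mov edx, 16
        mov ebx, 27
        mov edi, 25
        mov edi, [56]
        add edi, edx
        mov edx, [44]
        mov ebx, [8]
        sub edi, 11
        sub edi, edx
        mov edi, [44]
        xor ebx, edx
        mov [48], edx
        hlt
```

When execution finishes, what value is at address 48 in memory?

after mov edx, 16: edx=16
after mov ebx, 27: ebx=27
after mov edi, 25: edi=25
after mov edi, [56]: edi=M[56]=6
after add edi, edx: edi=6+16=22
after mov edx, [44]: edx=M[44]=42
after mov ebx, [8]: ebx=M[8]=35
after sub edi, 11: edi=22-11=11
after sub edi, edx: edi=11-42=-31
after mov edi, [44]: edi=M[44]=42
after xor ebx, edx: ebx=35^42=9
mov [48], edx → M[48]=42
halt.

42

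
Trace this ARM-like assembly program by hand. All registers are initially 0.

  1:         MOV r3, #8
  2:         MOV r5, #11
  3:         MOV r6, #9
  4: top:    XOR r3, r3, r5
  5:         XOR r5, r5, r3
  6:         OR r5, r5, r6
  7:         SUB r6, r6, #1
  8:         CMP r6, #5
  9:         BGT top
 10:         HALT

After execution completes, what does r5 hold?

7

r3=8
r5=11
r6=9
r3=8^11=3
r5=11^3=8
r5=8|9=9
r6=9-1=8
CMP r6, #5  (cmp 8,5)
BGT top: taken
r3=3^9=10
r5=9^10=3
r5=3|8=11
r6=8-1=7
CMP r6, #5  (cmp 7,5)
BGT top: taken
r3=10^11=1
r5=11^1=10
r5=10|7=15
r6=7-1=6
CMP r6, #5  (cmp 6,5)
BGT top: taken
r3=1^15=14
r5=15^14=1
r5=1|6=7
r6=6-1=5
CMP r6, #5  (cmp 5,5)
BGT top: not taken
halt.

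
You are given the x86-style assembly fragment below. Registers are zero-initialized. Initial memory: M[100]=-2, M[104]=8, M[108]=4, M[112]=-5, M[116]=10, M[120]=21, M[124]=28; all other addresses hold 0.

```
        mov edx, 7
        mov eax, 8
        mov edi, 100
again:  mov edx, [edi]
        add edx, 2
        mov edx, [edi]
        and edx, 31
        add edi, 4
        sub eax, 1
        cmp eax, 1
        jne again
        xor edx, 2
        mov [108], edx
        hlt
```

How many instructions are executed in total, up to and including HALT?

after mov edx, 7: edx=7
after mov eax, 8: eax=8
after mov edi, 100: edi=100
after mov edx, [edi]: edx=M[100]=-2
after add edx, 2: edx=(-2)+2=0
after mov edx, [edi]: edx=M[100]=-2
after and edx, 31: edx=(-2)&31=30
after add edi, 4: edi=100+4=104
after sub eax, 1: eax=8-1=7
cmp eax, 1  (cmp 7,1)
jne again: taken
after mov edx, [edi]: edx=M[104]=8
after add edx, 2: edx=8+2=10
after mov edx, [edi]: edx=M[104]=8
after and edx, 31: edx=8&31=8
after add edi, 4: edi=104+4=108
after sub eax, 1: eax=7-1=6
cmp eax, 1  (cmp 6,1)
jne again: taken
after mov edx, [edi]: edx=M[108]=4
after add edx, 2: edx=4+2=6
after mov edx, [edi]: edx=M[108]=4
after and edx, 31: edx=4&31=4
after add edi, 4: edi=108+4=112
after sub eax, 1: eax=6-1=5
cmp eax, 1  (cmp 5,1)
jne again: taken
after mov edx, [edi]: edx=M[112]=-5
after add edx, 2: edx=(-5)+2=-3
after mov edx, [edi]: edx=M[112]=-5
after and edx, 31: edx=(-5)&31=27
after add edi, 4: edi=112+4=116
after sub eax, 1: eax=5-1=4
cmp eax, 1  (cmp 4,1)
jne again: taken
after mov edx, [edi]: edx=M[116]=10
after add edx, 2: edx=10+2=12
after mov edx, [edi]: edx=M[116]=10
after and edx, 31: edx=10&31=10
after add edi, 4: edi=116+4=120
after sub eax, 1: eax=4-1=3
cmp eax, 1  (cmp 3,1)
jne again: taken
after mov edx, [edi]: edx=M[120]=21
after add edx, 2: edx=21+2=23
after mov edx, [edi]: edx=M[120]=21
after and edx, 31: edx=21&31=21
after add edi, 4: edi=120+4=124
after sub eax, 1: eax=3-1=2
cmp eax, 1  (cmp 2,1)
jne again: taken
after mov edx, [edi]: edx=M[124]=28
after add edx, 2: edx=28+2=30
after mov edx, [edi]: edx=M[124]=28
after and edx, 31: edx=28&31=28
after add edi, 4: edi=124+4=128
after sub eax, 1: eax=2-1=1
cmp eax, 1  (cmp 1,1)
jne again: not taken
after xor edx, 2: edx=28^2=30
mov [108], edx → M[108]=30
halt.
Total executed instructions: 62.

62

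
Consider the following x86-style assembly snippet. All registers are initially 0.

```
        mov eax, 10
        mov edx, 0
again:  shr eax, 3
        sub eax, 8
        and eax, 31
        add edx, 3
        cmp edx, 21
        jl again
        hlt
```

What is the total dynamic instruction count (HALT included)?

after mov eax, 10: eax=10
after mov edx, 0: edx=0
after shr eax, 3: eax=10>>3=1
after sub eax, 8: eax=1-8=-7
after and eax, 31: eax=(-7)&31=25
after add edx, 3: edx=0+3=3
cmp edx, 21  (cmp 3,21)
jl again: taken
after shr eax, 3: eax=25>>3=3
after sub eax, 8: eax=3-8=-5
after and eax, 31: eax=(-5)&31=27
after add edx, 3: edx=3+3=6
cmp edx, 21  (cmp 6,21)
jl again: taken
after shr eax, 3: eax=27>>3=3
after sub eax, 8: eax=3-8=-5
after and eax, 31: eax=(-5)&31=27
after add edx, 3: edx=6+3=9
cmp edx, 21  (cmp 9,21)
jl again: taken
after shr eax, 3: eax=27>>3=3
after sub eax, 8: eax=3-8=-5
after and eax, 31: eax=(-5)&31=27
after add edx, 3: edx=9+3=12
cmp edx, 21  (cmp 12,21)
jl again: taken
after shr eax, 3: eax=27>>3=3
after sub eax, 8: eax=3-8=-5
after and eax, 31: eax=(-5)&31=27
after add edx, 3: edx=12+3=15
cmp edx, 21  (cmp 15,21)
jl again: taken
after shr eax, 3: eax=27>>3=3
after sub eax, 8: eax=3-8=-5
after and eax, 31: eax=(-5)&31=27
after add edx, 3: edx=15+3=18
cmp edx, 21  (cmp 18,21)
jl again: taken
after shr eax, 3: eax=27>>3=3
after sub eax, 8: eax=3-8=-5
after and eax, 31: eax=(-5)&31=27
after add edx, 3: edx=18+3=21
cmp edx, 21  (cmp 21,21)
jl again: not taken
halt.
Total executed instructions: 45.

45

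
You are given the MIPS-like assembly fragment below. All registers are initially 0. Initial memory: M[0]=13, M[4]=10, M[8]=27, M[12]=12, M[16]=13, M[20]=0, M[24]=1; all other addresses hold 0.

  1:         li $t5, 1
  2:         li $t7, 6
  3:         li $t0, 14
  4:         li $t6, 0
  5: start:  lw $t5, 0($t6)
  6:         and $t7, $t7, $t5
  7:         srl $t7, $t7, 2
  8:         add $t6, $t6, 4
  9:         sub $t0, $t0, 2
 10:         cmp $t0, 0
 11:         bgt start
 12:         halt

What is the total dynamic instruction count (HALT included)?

after li $t5, 1: $t5=1
after li $t7, 6: $t7=6
after li $t0, 14: $t0=14
after li $t6, 0: $t6=0
after lw $t5, 0($t6): $t5=M[0]=13
after and $t7, $t7, $t5: $t7=6&13=4
after srl $t7, $t7, 2: $t7=4>>2=1
after add $t6, $t6, 4: $t6=0+4=4
after sub $t0, $t0, 2: $t0=14-2=12
cmp $t0, 0  (cmp 12,0)
bgt start: taken
after lw $t5, 0($t6): $t5=M[4]=10
after and $t7, $t7, $t5: $t7=1&10=0
after srl $t7, $t7, 2: $t7=0>>2=0
after add $t6, $t6, 4: $t6=4+4=8
after sub $t0, $t0, 2: $t0=12-2=10
cmp $t0, 0  (cmp 10,0)
bgt start: taken
after lw $t5, 0($t6): $t5=M[8]=27
after and $t7, $t7, $t5: $t7=0&27=0
after srl $t7, $t7, 2: $t7=0>>2=0
after add $t6, $t6, 4: $t6=8+4=12
after sub $t0, $t0, 2: $t0=10-2=8
cmp $t0, 0  (cmp 8,0)
bgt start: taken
after lw $t5, 0($t6): $t5=M[12]=12
after and $t7, $t7, $t5: $t7=0&12=0
after srl $t7, $t7, 2: $t7=0>>2=0
after add $t6, $t6, 4: $t6=12+4=16
after sub $t0, $t0, 2: $t0=8-2=6
cmp $t0, 0  (cmp 6,0)
bgt start: taken
after lw $t5, 0($t6): $t5=M[16]=13
after and $t7, $t7, $t5: $t7=0&13=0
after srl $t7, $t7, 2: $t7=0>>2=0
after add $t6, $t6, 4: $t6=16+4=20
after sub $t0, $t0, 2: $t0=6-2=4
cmp $t0, 0  (cmp 4,0)
bgt start: taken
after lw $t5, 0($t6): $t5=M[20]=0
after and $t7, $t7, $t5: $t7=0&0=0
after srl $t7, $t7, 2: $t7=0>>2=0
after add $t6, $t6, 4: $t6=20+4=24
after sub $t0, $t0, 2: $t0=4-2=2
cmp $t0, 0  (cmp 2,0)
bgt start: taken
after lw $t5, 0($t6): $t5=M[24]=1
after and $t7, $t7, $t5: $t7=0&1=0
after srl $t7, $t7, 2: $t7=0>>2=0
after add $t6, $t6, 4: $t6=24+4=28
after sub $t0, $t0, 2: $t0=2-2=0
cmp $t0, 0  (cmp 0,0)
bgt start: not taken
halt.
Total executed instructions: 54.

54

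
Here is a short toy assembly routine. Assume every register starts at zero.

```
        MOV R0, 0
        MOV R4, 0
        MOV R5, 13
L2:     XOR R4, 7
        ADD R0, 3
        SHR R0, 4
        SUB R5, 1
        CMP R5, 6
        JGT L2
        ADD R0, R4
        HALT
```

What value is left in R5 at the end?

R0=0
R4=0
R5=13
R4=0^7=7
R0=0+3=3
R0=3>>4=0
R5=13-1=12
CMP R5, 6  (cmp 12,6)
JGT L2: taken
R4=7^7=0
R0=0+3=3
R0=3>>4=0
R5=12-1=11
CMP R5, 6  (cmp 11,6)
JGT L2: taken
R4=0^7=7
R0=0+3=3
R0=3>>4=0
R5=11-1=10
CMP R5, 6  (cmp 10,6)
JGT L2: taken
R4=7^7=0
R0=0+3=3
R0=3>>4=0
R5=10-1=9
CMP R5, 6  (cmp 9,6)
JGT L2: taken
R4=0^7=7
R0=0+3=3
R0=3>>4=0
R5=9-1=8
CMP R5, 6  (cmp 8,6)
JGT L2: taken
R4=7^7=0
R0=0+3=3
R0=3>>4=0
R5=8-1=7
CMP R5, 6  (cmp 7,6)
JGT L2: taken
R4=0^7=7
R0=0+3=3
R0=3>>4=0
R5=7-1=6
CMP R5, 6  (cmp 6,6)
JGT L2: not taken
R0=0+7=7
halt.

6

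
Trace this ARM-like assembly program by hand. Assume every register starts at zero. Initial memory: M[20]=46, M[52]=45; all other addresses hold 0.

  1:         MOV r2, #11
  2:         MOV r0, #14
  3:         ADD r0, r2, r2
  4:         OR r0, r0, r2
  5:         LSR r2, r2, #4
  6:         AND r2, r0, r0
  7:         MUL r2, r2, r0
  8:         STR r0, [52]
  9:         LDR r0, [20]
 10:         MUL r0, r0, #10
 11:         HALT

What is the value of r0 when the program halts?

460

after MOV r2, #11: r2=11
after MOV r0, #14: r0=14
after ADD r0, r2, r2: r0=11+11=22
after OR r0, r0, r2: r0=22|11=31
after LSR r2, r2, #4: r2=11>>4=0
after AND r2, r0, r0: r2=31&31=31
after MUL r2, r2, r0: r2=31*31=961
STR r0, [52] → M[52]=31
after LDR r0, [20]: r0=M[20]=46
after MUL r0, r0, #10: r0=46*10=460
halt.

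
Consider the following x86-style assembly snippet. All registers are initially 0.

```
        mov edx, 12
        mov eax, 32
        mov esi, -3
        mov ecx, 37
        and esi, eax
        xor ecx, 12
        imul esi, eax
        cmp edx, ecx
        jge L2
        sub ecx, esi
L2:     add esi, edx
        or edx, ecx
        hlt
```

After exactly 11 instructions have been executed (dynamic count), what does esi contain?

1036

after mov edx, 12: edx=12
after mov eax, 32: eax=32
after mov esi, -3: esi=-3
after mov ecx, 37: ecx=37
after and esi, eax: esi=(-3)&32=32
after xor ecx, 12: ecx=37^12=41
after imul esi, eax: esi=32*32=1024
cmp edx, ecx  (cmp 12,41)
jge L2: not taken
after sub ecx, esi: ecx=41-1024=-983
after add esi, edx: esi=1024+12=1036
After step 11: esi = 1036.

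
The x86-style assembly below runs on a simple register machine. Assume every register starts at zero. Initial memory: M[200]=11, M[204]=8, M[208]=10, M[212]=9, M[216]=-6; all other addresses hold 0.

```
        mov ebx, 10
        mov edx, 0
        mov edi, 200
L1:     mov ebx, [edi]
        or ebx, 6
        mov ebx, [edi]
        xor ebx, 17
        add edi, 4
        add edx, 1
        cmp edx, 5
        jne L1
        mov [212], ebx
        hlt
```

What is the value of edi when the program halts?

220

ebx=10
edx=0
edi=200
ebx=M[200]=11
ebx=11|6=15
ebx=M[200]=11
ebx=11^17=26
edi=200+4=204
edx=0+1=1
cmp edx, 5  (cmp 1,5)
jne L1: taken
ebx=M[204]=8
ebx=8|6=14
ebx=M[204]=8
ebx=8^17=25
edi=204+4=208
edx=1+1=2
cmp edx, 5  (cmp 2,5)
jne L1: taken
ebx=M[208]=10
ebx=10|6=14
ebx=M[208]=10
ebx=10^17=27
edi=208+4=212
edx=2+1=3
cmp edx, 5  (cmp 3,5)
jne L1: taken
ebx=M[212]=9
ebx=9|6=15
ebx=M[212]=9
ebx=9^17=24
edi=212+4=216
edx=3+1=4
cmp edx, 5  (cmp 4,5)
jne L1: taken
ebx=M[216]=-6
ebx=(-6)|6=-2
ebx=M[216]=-6
ebx=(-6)^17=-21
edi=216+4=220
edx=4+1=5
cmp edx, 5  (cmp 5,5)
jne L1: not taken
mov [212], ebx → M[212]=-21
halt.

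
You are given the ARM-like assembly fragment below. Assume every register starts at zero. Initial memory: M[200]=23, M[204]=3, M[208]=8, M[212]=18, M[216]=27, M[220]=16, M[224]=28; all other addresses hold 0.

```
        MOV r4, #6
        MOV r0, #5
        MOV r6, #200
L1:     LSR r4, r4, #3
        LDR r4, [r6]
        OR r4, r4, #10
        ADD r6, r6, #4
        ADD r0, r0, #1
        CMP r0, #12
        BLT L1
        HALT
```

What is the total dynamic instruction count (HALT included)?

after MOV r4, #6: r4=6
after MOV r0, #5: r0=5
after MOV r6, #200: r6=200
after LSR r4, r4, #3: r4=6>>3=0
after LDR r4, [r6]: r4=M[200]=23
after OR r4, r4, #10: r4=23|10=31
after ADD r6, r6, #4: r6=200+4=204
after ADD r0, r0, #1: r0=5+1=6
CMP r0, #12  (cmp 6,12)
BLT L1: taken
after LSR r4, r4, #3: r4=31>>3=3
after LDR r4, [r6]: r4=M[204]=3
after OR r4, r4, #10: r4=3|10=11
after ADD r6, r6, #4: r6=204+4=208
after ADD r0, r0, #1: r0=6+1=7
CMP r0, #12  (cmp 7,12)
BLT L1: taken
after LSR r4, r4, #3: r4=11>>3=1
after LDR r4, [r6]: r4=M[208]=8
after OR r4, r4, #10: r4=8|10=10
after ADD r6, r6, #4: r6=208+4=212
after ADD r0, r0, #1: r0=7+1=8
CMP r0, #12  (cmp 8,12)
BLT L1: taken
after LSR r4, r4, #3: r4=10>>3=1
after LDR r4, [r6]: r4=M[212]=18
after OR r4, r4, #10: r4=18|10=26
after ADD r6, r6, #4: r6=212+4=216
after ADD r0, r0, #1: r0=8+1=9
CMP r0, #12  (cmp 9,12)
BLT L1: taken
after LSR r4, r4, #3: r4=26>>3=3
after LDR r4, [r6]: r4=M[216]=27
after OR r4, r4, #10: r4=27|10=27
after ADD r6, r6, #4: r6=216+4=220
after ADD r0, r0, #1: r0=9+1=10
CMP r0, #12  (cmp 10,12)
BLT L1: taken
after LSR r4, r4, #3: r4=27>>3=3
after LDR r4, [r6]: r4=M[220]=16
after OR r4, r4, #10: r4=16|10=26
after ADD r6, r6, #4: r6=220+4=224
after ADD r0, r0, #1: r0=10+1=11
CMP r0, #12  (cmp 11,12)
BLT L1: taken
after LSR r4, r4, #3: r4=26>>3=3
after LDR r4, [r6]: r4=M[224]=28
after OR r4, r4, #10: r4=28|10=30
after ADD r6, r6, #4: r6=224+4=228
after ADD r0, r0, #1: r0=11+1=12
CMP r0, #12  (cmp 12,12)
BLT L1: not taken
halt.
Total executed instructions: 53.

53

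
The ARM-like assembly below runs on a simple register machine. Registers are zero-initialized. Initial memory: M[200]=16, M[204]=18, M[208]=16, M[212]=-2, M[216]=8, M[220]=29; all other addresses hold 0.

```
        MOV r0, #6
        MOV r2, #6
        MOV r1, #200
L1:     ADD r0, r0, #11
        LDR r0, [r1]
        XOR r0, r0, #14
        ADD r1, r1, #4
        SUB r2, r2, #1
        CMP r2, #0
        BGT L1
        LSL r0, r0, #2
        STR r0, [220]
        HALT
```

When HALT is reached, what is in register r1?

224

r0=6
r2=6
r1=200
r0=6+11=17
r0=M[200]=16
r0=16^14=30
r1=200+4=204
r2=6-1=5
CMP r2, #0  (cmp 5,0)
BGT L1: taken
r0=30+11=41
r0=M[204]=18
r0=18^14=28
r1=204+4=208
r2=5-1=4
CMP r2, #0  (cmp 4,0)
BGT L1: taken
r0=28+11=39
r0=M[208]=16
r0=16^14=30
r1=208+4=212
r2=4-1=3
CMP r2, #0  (cmp 3,0)
BGT L1: taken
r0=30+11=41
r0=M[212]=-2
r0=(-2)^14=-16
r1=212+4=216
r2=3-1=2
CMP r2, #0  (cmp 2,0)
BGT L1: taken
r0=(-16)+11=-5
r0=M[216]=8
r0=8^14=6
r1=216+4=220
r2=2-1=1
CMP r2, #0  (cmp 1,0)
BGT L1: taken
r0=6+11=17
r0=M[220]=29
r0=29^14=19
r1=220+4=224
r2=1-1=0
CMP r2, #0  (cmp 0,0)
BGT L1: not taken
r0=19<<2=76
STR r0, [220] → M[220]=76
halt.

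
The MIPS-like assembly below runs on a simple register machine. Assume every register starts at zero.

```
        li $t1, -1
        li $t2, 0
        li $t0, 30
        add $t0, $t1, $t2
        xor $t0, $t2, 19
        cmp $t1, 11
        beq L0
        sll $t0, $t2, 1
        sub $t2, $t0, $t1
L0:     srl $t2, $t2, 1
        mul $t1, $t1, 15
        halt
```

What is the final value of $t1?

-15

$t1=-1
$t2=0
$t0=30
$t0=(-1)+0=-1
$t0=0^19=19
cmp $t1, 11  (cmp -1,11)
beq L0: not taken
$t0=0<<1=0
$t2=0-(-1)=1
$t2=1>>1=0
$t1=(-1)*15=-15
halt.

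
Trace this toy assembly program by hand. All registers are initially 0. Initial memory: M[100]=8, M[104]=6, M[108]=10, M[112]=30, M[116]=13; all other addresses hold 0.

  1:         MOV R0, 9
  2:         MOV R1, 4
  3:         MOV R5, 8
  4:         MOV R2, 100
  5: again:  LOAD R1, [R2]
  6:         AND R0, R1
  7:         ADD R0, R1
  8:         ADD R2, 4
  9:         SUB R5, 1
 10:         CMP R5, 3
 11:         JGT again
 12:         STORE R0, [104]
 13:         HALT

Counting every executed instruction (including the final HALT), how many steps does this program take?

after MOV R0, 9: R0=9
after MOV R1, 4: R1=4
after MOV R5, 8: R5=8
after MOV R2, 100: R2=100
after LOAD R1, [R2]: R1=M[100]=8
after AND R0, R1: R0=9&8=8
after ADD R0, R1: R0=8+8=16
after ADD R2, 4: R2=100+4=104
after SUB R5, 1: R5=8-1=7
CMP R5, 3  (cmp 7,3)
JGT again: taken
after LOAD R1, [R2]: R1=M[104]=6
after AND R0, R1: R0=16&6=0
after ADD R0, R1: R0=0+6=6
after ADD R2, 4: R2=104+4=108
after SUB R5, 1: R5=7-1=6
CMP R5, 3  (cmp 6,3)
JGT again: taken
after LOAD R1, [R2]: R1=M[108]=10
after AND R0, R1: R0=6&10=2
after ADD R0, R1: R0=2+10=12
after ADD R2, 4: R2=108+4=112
after SUB R5, 1: R5=6-1=5
CMP R5, 3  (cmp 5,3)
JGT again: taken
after LOAD R1, [R2]: R1=M[112]=30
after AND R0, R1: R0=12&30=12
after ADD R0, R1: R0=12+30=42
after ADD R2, 4: R2=112+4=116
after SUB R5, 1: R5=5-1=4
CMP R5, 3  (cmp 4,3)
JGT again: taken
after LOAD R1, [R2]: R1=M[116]=13
after AND R0, R1: R0=42&13=8
after ADD R0, R1: R0=8+13=21
after ADD R2, 4: R2=116+4=120
after SUB R5, 1: R5=4-1=3
CMP R5, 3  (cmp 3,3)
JGT again: not taken
STORE R0, [104] → M[104]=21
halt.
Total executed instructions: 41.

41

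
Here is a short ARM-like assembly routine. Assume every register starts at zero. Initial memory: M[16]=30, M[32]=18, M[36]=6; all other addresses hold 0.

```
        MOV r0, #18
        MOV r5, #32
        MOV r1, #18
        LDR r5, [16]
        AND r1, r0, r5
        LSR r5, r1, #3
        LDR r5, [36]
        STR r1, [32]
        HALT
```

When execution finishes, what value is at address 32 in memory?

r0=18
r5=32
r1=18
r5=M[16]=30
r1=18&30=18
r5=18>>3=2
r5=M[36]=6
STR r1, [32] → M[32]=18
halt.

18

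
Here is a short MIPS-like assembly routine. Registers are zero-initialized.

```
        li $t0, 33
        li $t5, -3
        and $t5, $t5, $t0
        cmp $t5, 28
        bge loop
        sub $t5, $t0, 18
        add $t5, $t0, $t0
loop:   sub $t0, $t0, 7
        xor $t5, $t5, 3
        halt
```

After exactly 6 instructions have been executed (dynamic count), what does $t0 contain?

26

$t0=33
$t5=-3
$t5=(-3)&33=33
cmp $t5, 28  (cmp 33,28)
bge loop: taken
$t0=33-7=26
After step 6: $t0 = 26.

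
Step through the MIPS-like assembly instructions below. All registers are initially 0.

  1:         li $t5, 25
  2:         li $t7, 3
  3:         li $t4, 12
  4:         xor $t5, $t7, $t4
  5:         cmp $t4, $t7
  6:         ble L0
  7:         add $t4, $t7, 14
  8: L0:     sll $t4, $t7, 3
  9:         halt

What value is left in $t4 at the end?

24

after li $t5, 25: $t5=25
after li $t7, 3: $t7=3
after li $t4, 12: $t4=12
after xor $t5, $t7, $t4: $t5=3^12=15
cmp $t4, $t7  (cmp 12,3)
ble L0: not taken
after add $t4, $t7, 14: $t4=3+14=17
after sll $t4, $t7, 3: $t4=3<<3=24
halt.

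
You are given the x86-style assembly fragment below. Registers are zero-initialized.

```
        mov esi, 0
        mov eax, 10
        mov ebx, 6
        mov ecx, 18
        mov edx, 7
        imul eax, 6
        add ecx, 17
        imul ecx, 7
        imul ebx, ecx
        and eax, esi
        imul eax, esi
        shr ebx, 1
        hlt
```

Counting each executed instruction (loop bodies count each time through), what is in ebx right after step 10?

esi=0
eax=10
ebx=6
ecx=18
edx=7
eax=10*6=60
ecx=18+17=35
ecx=35*7=245
ebx=6*245=1470
eax=60&0=0
After step 10: ebx = 1470.

1470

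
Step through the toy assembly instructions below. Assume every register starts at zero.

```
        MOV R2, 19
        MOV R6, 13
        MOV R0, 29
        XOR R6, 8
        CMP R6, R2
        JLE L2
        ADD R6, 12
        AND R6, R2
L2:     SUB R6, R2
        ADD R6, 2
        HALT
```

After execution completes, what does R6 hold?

-12

after MOV R2, 19: R2=19
after MOV R6, 13: R6=13
after MOV R0, 29: R0=29
after XOR R6, 8: R6=13^8=5
CMP R6, R2  (cmp 5,19)
JLE L2: taken
after SUB R6, R2: R6=5-19=-14
after ADD R6, 2: R6=(-14)+2=-12
halt.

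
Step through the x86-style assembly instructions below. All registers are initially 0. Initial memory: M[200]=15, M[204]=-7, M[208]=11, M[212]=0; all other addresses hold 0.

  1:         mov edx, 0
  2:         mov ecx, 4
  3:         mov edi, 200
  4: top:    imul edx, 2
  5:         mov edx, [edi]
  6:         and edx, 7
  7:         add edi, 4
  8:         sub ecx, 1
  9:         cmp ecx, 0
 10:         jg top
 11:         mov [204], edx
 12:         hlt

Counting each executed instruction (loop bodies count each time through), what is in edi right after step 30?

mov edx, 0 → edx=0
mov ecx, 4 → ecx=4
mov edi, 200 → edi=200
imul edx, 2 → edx=0*2=0
mov edx, [edi] → edx=M[200]=15
and edx, 7 → edx=15&7=7
add edi, 4 → edi=200+4=204
sub ecx, 1 → ecx=4-1=3
cmp ecx, 0  (cmp 3,0)
jg top: taken
imul edx, 2 → edx=7*2=14
mov edx, [edi] → edx=M[204]=-7
and edx, 7 → edx=(-7)&7=1
add edi, 4 → edi=204+4=208
sub ecx, 1 → ecx=3-1=2
cmp ecx, 0  (cmp 2,0)
jg top: taken
imul edx, 2 → edx=1*2=2
mov edx, [edi] → edx=M[208]=11
and edx, 7 → edx=11&7=3
add edi, 4 → edi=208+4=212
sub ecx, 1 → ecx=2-1=1
cmp ecx, 0  (cmp 1,0)
jg top: taken
imul edx, 2 → edx=3*2=6
mov edx, [edi] → edx=M[212]=0
and edx, 7 → edx=0&7=0
add edi, 4 → edi=212+4=216
sub ecx, 1 → ecx=1-1=0
cmp ecx, 0  (cmp 0,0)
After step 30: edi = 216.

216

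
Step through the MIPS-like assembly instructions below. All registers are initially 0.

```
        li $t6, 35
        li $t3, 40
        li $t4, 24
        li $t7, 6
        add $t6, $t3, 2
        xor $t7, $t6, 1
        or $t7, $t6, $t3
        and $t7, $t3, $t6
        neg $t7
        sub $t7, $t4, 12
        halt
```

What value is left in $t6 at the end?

42

after li $t6, 35: $t6=35
after li $t3, 40: $t3=40
after li $t4, 24: $t4=24
after li $t7, 6: $t7=6
after add $t6, $t3, 2: $t6=40+2=42
after xor $t7, $t6, 1: $t7=42^1=43
after or $t7, $t6, $t3: $t7=42|40=42
after and $t7, $t3, $t6: $t7=40&42=40
after neg $t7: $t7=-(40)=-40
after sub $t7, $t4, 12: $t7=24-12=12
halt.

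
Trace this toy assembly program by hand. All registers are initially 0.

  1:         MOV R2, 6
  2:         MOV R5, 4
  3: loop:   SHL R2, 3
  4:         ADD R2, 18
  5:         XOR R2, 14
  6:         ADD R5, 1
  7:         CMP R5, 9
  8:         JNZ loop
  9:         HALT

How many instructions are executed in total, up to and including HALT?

33

after MOV R2, 6: R2=6
after MOV R5, 4: R5=4
after SHL R2, 3: R2=6<<3=48
after ADD R2, 18: R2=48+18=66
after XOR R2, 14: R2=66^14=76
after ADD R5, 1: R5=4+1=5
CMP R5, 9  (cmp 5,9)
JNZ loop: taken
after SHL R2, 3: R2=76<<3=608
after ADD R2, 18: R2=608+18=626
after XOR R2, 14: R2=626^14=636
after ADD R5, 1: R5=5+1=6
CMP R5, 9  (cmp 6,9)
JNZ loop: taken
after SHL R2, 3: R2=636<<3=5088
after ADD R2, 18: R2=5088+18=5106
after XOR R2, 14: R2=5106^14=5116
after ADD R5, 1: R5=6+1=7
CMP R5, 9  (cmp 7,9)
JNZ loop: taken
after SHL R2, 3: R2=5116<<3=40928
after ADD R2, 18: R2=40928+18=40946
after XOR R2, 14: R2=40946^14=40956
after ADD R5, 1: R5=7+1=8
CMP R5, 9  (cmp 8,9)
JNZ loop: taken
after SHL R2, 3: R2=40956<<3=327648
after ADD R2, 18: R2=327648+18=327666
after XOR R2, 14: R2=327666^14=327676
after ADD R5, 1: R5=8+1=9
CMP R5, 9  (cmp 9,9)
JNZ loop: not taken
halt.
Total executed instructions: 33.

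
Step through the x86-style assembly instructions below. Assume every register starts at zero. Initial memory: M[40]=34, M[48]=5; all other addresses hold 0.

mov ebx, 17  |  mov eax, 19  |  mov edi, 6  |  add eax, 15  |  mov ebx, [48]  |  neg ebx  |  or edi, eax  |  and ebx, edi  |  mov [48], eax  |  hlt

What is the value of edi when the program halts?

ebx=17
eax=19
edi=6
eax=19+15=34
ebx=M[48]=5
ebx=-(5)=-5
edi=6|34=38
ebx=(-5)&38=34
mov [48], eax → M[48]=34
halt.

38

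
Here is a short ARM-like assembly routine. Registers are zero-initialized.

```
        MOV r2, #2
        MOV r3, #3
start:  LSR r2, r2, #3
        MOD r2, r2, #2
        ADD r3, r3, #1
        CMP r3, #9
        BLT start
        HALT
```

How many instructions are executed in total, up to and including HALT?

MOV r2, #2 → r2=2
MOV r3, #3 → r3=3
LSR r2, r2, #3 → r2=2>>3=0
MOD r2, r2, #2 → r2=0%2=0
ADD r3, r3, #1 → r3=3+1=4
CMP r3, #9  (cmp 4,9)
BLT start: taken
LSR r2, r2, #3 → r2=0>>3=0
MOD r2, r2, #2 → r2=0%2=0
ADD r3, r3, #1 → r3=4+1=5
CMP r3, #9  (cmp 5,9)
BLT start: taken
LSR r2, r2, #3 → r2=0>>3=0
MOD r2, r2, #2 → r2=0%2=0
ADD r3, r3, #1 → r3=5+1=6
CMP r3, #9  (cmp 6,9)
BLT start: taken
LSR r2, r2, #3 → r2=0>>3=0
MOD r2, r2, #2 → r2=0%2=0
ADD r3, r3, #1 → r3=6+1=7
CMP r3, #9  (cmp 7,9)
BLT start: taken
LSR r2, r2, #3 → r2=0>>3=0
MOD r2, r2, #2 → r2=0%2=0
ADD r3, r3, #1 → r3=7+1=8
CMP r3, #9  (cmp 8,9)
BLT start: taken
LSR r2, r2, #3 → r2=0>>3=0
MOD r2, r2, #2 → r2=0%2=0
ADD r3, r3, #1 → r3=8+1=9
CMP r3, #9  (cmp 9,9)
BLT start: not taken
halt.
Total executed instructions: 33.

33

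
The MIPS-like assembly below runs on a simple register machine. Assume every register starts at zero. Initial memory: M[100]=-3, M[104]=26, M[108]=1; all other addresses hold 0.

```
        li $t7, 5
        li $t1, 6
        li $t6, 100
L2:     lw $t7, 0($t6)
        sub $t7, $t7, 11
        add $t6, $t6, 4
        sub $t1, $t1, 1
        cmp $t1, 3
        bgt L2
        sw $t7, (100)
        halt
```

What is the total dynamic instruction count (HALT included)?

23

li $t7, 5 → $t7=5
li $t1, 6 → $t1=6
li $t6, 100 → $t6=100
lw $t7, 0($t6) → $t7=M[100]=-3
sub $t7, $t7, 11 → $t7=(-3)-11=-14
add $t6, $t6, 4 → $t6=100+4=104
sub $t1, $t1, 1 → $t1=6-1=5
cmp $t1, 3  (cmp 5,3)
bgt L2: taken
lw $t7, 0($t6) → $t7=M[104]=26
sub $t7, $t7, 11 → $t7=26-11=15
add $t6, $t6, 4 → $t6=104+4=108
sub $t1, $t1, 1 → $t1=5-1=4
cmp $t1, 3  (cmp 4,3)
bgt L2: taken
lw $t7, 0($t6) → $t7=M[108]=1
sub $t7, $t7, 11 → $t7=1-11=-10
add $t6, $t6, 4 → $t6=108+4=112
sub $t1, $t1, 1 → $t1=4-1=3
cmp $t1, 3  (cmp 3,3)
bgt L2: not taken
sw $t7, (100) → M[100]=-10
halt.
Total executed instructions: 23.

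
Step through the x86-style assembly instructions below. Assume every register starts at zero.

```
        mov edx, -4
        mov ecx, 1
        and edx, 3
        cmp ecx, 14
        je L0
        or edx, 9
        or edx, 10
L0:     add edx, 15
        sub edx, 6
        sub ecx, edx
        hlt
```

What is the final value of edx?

mov edx, -4 → edx=-4
mov ecx, 1 → ecx=1
and edx, 3 → edx=(-4)&3=0
cmp ecx, 14  (cmp 1,14)
je L0: not taken
or edx, 9 → edx=0|9=9
or edx, 10 → edx=9|10=11
add edx, 15 → edx=11+15=26
sub edx, 6 → edx=26-6=20
sub ecx, edx → ecx=1-20=-19
halt.

20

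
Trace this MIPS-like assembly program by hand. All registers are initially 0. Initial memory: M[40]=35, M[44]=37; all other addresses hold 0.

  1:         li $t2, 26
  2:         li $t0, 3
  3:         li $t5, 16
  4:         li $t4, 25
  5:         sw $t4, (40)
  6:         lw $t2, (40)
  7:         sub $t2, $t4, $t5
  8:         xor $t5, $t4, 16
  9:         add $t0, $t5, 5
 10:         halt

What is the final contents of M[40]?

25

$t2=26
$t0=3
$t5=16
$t4=25
sw $t4, (40) → M[40]=25
$t2=M[40]=25
$t2=25-16=9
$t5=25^16=9
$t0=9+5=14
halt.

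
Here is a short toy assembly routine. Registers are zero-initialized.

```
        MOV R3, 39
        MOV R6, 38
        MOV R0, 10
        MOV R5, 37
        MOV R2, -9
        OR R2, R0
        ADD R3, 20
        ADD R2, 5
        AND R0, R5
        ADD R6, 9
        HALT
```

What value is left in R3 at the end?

R3=39
R6=38
R0=10
R5=37
R2=-9
R2=(-9)|10=-1
R3=39+20=59
R2=(-1)+5=4
R0=10&37=0
R6=38+9=47
halt.

59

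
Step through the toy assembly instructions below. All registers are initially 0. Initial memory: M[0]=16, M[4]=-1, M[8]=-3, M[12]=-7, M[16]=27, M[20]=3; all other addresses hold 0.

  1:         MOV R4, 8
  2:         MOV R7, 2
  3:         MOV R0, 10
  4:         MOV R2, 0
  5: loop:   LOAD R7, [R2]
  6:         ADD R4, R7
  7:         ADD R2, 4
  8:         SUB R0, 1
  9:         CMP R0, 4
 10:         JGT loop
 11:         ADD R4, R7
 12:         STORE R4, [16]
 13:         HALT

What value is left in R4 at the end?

MOV R4, 8 → R4=8
MOV R7, 2 → R7=2
MOV R0, 10 → R0=10
MOV R2, 0 → R2=0
LOAD R7, [R2] → R7=M[0]=16
ADD R4, R7 → R4=8+16=24
ADD R2, 4 → R2=0+4=4
SUB R0, 1 → R0=10-1=9
CMP R0, 4  (cmp 9,4)
JGT loop: taken
LOAD R7, [R2] → R7=M[4]=-1
ADD R4, R7 → R4=24+(-1)=23
ADD R2, 4 → R2=4+4=8
SUB R0, 1 → R0=9-1=8
CMP R0, 4  (cmp 8,4)
JGT loop: taken
LOAD R7, [R2] → R7=M[8]=-3
ADD R4, R7 → R4=23+(-3)=20
ADD R2, 4 → R2=8+4=12
SUB R0, 1 → R0=8-1=7
CMP R0, 4  (cmp 7,4)
JGT loop: taken
LOAD R7, [R2] → R7=M[12]=-7
ADD R4, R7 → R4=20+(-7)=13
ADD R2, 4 → R2=12+4=16
SUB R0, 1 → R0=7-1=6
CMP R0, 4  (cmp 6,4)
JGT loop: taken
LOAD R7, [R2] → R7=M[16]=27
ADD R4, R7 → R4=13+27=40
ADD R2, 4 → R2=16+4=20
SUB R0, 1 → R0=6-1=5
CMP R0, 4  (cmp 5,4)
JGT loop: taken
LOAD R7, [R2] → R7=M[20]=3
ADD R4, R7 → R4=40+3=43
ADD R2, 4 → R2=20+4=24
SUB R0, 1 → R0=5-1=4
CMP R0, 4  (cmp 4,4)
JGT loop: not taken
ADD R4, R7 → R4=43+3=46
STORE R4, [16] → M[16]=46
halt.

46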